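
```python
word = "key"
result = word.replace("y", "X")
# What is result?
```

Trace:
`word = "key"` → word = 'key'
`result = word.replace("y", "X")` → result = 'keX'
So result = 'keX'

Answer: 'keX'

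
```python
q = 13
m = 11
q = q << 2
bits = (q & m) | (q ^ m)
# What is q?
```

Trace:
`q = 13` → q = 13
`m = 11` → m = 11
`q = q << 2` → q = 52
`bits = (q & m) | (q ^ m)` → bits = 63
So q = 52

Answer: 52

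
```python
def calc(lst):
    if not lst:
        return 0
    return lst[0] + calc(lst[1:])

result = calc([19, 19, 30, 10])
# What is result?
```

19 + 19 + 30 + 10 + 0 = 78

Answer: 78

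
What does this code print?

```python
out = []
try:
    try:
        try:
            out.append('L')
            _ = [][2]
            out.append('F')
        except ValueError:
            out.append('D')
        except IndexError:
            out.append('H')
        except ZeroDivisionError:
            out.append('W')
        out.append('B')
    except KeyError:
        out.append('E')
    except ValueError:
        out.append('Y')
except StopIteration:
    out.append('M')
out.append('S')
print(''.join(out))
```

Execution trace: 'L' (inner try body) → 'H' (inner except IndexError) → 'B' (try body, no exception) → 'S' (after the try/except). Output: LHBS

Answer: LHBS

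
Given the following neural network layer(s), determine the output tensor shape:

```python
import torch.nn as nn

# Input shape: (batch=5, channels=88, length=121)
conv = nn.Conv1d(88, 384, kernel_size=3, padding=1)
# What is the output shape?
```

Input: (5, 88, 121) -> Output: (5, 384, 121)

Answer: (5, 384, 121)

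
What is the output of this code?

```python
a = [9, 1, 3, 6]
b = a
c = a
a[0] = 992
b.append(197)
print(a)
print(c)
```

Key concept: multiple aliases.
Step by step:
`a = [9, 1, 3, 6]` → a = [9, 1, 3, 6]
`b = a` → b = [9, 1, 3, 6] (same object as a)
`c = a` → c = [9, 1, 3, 6] (same object as a, b)
`a[0] = 992` → a = [992, 1, 3, 6] (same object as b, c); b = [992, 1, 3, 6] (same object as a, c); c = [992, 1, 3, 6] (same object as a, b)
`b.append(197)` → a = [992, 1, 3, 6, 197] (same object as b, c); b = [992, 1, 3, 6, 197] (same object as a, c); c = [992, 1, 3, 6, 197] (same object as a, b)
`print(a)` → prints [992, 1, 3, 6, 197]
`print(c)` → prints [992, 1, 3, 6, 197]

Answer:
[992, 1, 3, 6, 197]
[992, 1, 3, 6, 197]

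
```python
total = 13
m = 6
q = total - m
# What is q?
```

Trace:
`total = 13` → total = 13
`m = 6` → m = 6
`q = total - m` → q = 7
So q = 7

Answer: 7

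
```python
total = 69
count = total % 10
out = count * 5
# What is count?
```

Trace:
`total = 69` → total = 69
`count = total % 10` → count = 9
`out = count * 5` → out = 45
So count = 9

Answer: 9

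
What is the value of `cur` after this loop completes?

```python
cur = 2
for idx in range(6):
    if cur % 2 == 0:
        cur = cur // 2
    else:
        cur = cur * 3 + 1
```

Collatz-style transformation from 2
`cur` takes the values: 2 → 1 → 4 → 2 → 1 → 4 → 2

Answer: 2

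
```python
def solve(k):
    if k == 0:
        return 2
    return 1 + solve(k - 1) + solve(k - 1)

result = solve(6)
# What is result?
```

solve(k) = 1 + 2·solve(k-1), solve(0)=2. Closed form: (2+1)·2^6 - 1 = 191.

Answer: 191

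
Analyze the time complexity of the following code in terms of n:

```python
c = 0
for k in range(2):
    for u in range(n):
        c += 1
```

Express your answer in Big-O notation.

Each loop level contributes: 1 × n. Multiplying the contributions gives O(n).

Answer: O(n)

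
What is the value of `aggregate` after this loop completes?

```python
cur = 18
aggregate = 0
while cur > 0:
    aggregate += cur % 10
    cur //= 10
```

Sum digits of 18
`aggregate` takes the values: 0 → 8 → 9

Answer: 9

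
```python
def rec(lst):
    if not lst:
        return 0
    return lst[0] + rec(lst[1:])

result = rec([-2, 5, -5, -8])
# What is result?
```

(-2) + 5 + (-5) + (-8) + 0 = -10

Answer: -10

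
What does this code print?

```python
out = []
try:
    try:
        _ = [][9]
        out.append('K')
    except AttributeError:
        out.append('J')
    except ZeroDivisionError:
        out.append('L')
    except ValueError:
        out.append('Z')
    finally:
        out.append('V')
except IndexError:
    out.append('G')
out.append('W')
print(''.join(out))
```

Execution trace: 'V' (finally) → 'G' (outer except IndexError) → 'W' (after the try/except). Output: VGW

Answer: VGW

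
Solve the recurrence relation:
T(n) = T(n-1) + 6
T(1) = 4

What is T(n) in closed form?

Unrolling: T(n) = T(1) + 6·(n-1) = 4 + 6(n-1) = 6n - 2.

Answer: T(n) = 6n - 2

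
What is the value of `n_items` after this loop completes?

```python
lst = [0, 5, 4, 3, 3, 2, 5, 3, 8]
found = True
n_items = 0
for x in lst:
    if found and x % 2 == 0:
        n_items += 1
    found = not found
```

Count even values at even positions
`n_items` takes the values: 0 → 1 → 2 → 3

Answer: 3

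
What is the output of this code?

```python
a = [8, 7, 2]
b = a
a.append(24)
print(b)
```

Key concept: basic list aliasing.
Step by step:
`a = [8, 7, 2]` → a = [8, 7, 2]
`b = a` → b = [8, 7, 2] (same object as a)
`a.append(24)` → a = [8, 7, 2, 24] (same object as b); b = [8, 7, 2, 24] (same object as a)
`print(b)` → prints [8, 7, 2, 24]

Answer: [8, 7, 2, 24]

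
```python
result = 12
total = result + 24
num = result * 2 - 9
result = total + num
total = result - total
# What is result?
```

Trace:
`result = 12` → result = 12
`total = result + 24` → total = 36
`num = result * 2 - 9` → num = 15
`result = total + num` → result = 51
`total = result - total` → total = 15
So result = 51

Answer: 51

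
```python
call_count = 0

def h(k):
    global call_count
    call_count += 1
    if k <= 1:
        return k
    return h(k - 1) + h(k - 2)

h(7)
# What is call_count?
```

Calls(k) = 1 + Calls(k-1) + Calls(k-2); Calls(0)=Calls(1)=1. For k=7 this gives 41.

Answer: 41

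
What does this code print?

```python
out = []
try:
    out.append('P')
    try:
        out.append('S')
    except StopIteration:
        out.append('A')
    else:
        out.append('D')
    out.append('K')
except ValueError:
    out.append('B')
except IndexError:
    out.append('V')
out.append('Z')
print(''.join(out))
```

Execution trace: 'P' (try body) → 'S' (inner try body, no exception) → 'D' (inner else) → 'K' (try body, no exception) → 'Z' (after the try/except). Output: PSDKZ

Answer: PSDKZ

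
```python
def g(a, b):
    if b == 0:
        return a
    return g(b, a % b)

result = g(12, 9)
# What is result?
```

g(12, 9) -> g(9, 3) -> g(3, 0) -> 3

Answer: 3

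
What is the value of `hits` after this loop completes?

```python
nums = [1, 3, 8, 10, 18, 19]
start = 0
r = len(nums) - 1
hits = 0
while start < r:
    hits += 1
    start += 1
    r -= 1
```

Iterations until pointers meet (list length 6)
`hits` takes the values: 0 → 1 → 2 → 3

Answer: 3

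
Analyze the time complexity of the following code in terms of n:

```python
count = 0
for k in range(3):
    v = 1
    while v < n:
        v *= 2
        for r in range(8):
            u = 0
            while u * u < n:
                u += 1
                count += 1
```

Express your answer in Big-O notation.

Each loop level contributes: 1 × log n × 1 × √n. Multiplying the contributions gives O(√n log n).

Answer: O(√n log n)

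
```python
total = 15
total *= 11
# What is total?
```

Trace:
`total = 15` → total = 15
`total *= 11` → total = 165
So total = 165

Answer: 165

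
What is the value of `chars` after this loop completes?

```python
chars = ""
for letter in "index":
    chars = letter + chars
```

Reverse 'index'
`chars` takes the values: "" → "i" → "ni" → "dni" → "edni" → "xedni"

Answer: "xedni"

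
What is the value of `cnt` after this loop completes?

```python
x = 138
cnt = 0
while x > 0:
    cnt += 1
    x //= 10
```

Count digits by repeated division by 10
`cnt` takes the values: 0 → 1 → 2 → 3

Answer: 3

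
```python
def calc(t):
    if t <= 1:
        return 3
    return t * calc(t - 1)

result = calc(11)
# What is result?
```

calc(11) = 11 * 10 * 9 * 8 * 7 * 6 * 5 * 4 * 3 * 2 * 3 = 119750400

Answer: 119750400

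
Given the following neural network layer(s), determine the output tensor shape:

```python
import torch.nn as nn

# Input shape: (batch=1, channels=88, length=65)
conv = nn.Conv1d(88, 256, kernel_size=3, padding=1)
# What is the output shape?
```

Input: (1, 88, 65) -> Output: (1, 256, 65)

Answer: (1, 256, 65)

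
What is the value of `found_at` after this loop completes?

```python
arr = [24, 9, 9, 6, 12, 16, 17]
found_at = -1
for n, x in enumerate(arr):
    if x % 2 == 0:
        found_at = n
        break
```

First even number index in [24, 9, 9, 6, 12, 16, 17]
`found_at` takes the values: -1 → 0

Answer: 0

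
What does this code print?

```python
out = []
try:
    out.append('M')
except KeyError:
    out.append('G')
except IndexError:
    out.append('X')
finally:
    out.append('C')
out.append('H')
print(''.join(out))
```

Execution trace: 'M' (try body, no exception) → 'C' (finally) → 'H' (after the try/except). Output: MCH

Answer: MCH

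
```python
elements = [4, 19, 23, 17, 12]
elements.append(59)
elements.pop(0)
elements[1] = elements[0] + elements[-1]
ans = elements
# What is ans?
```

Trace:
`elements = [4, 19, 23, 17, 12]` → elements = [4, 19, 23, 17, 12]
`elements.append(59)` → elements = [4, 19, 23, 17, 12, 59]
`elements.pop(0)` → elements = [19, 23, 17, 12, 59]
`elements[1] = elements[0] + elements[-1]` → elements = [19, 78, 17, 12, 59]
`ans = elements` → ans = [19, 78, 17, 12, 59]
So ans = [19, 78, 17, 12, 59]

Answer: [19, 78, 17, 12, 59]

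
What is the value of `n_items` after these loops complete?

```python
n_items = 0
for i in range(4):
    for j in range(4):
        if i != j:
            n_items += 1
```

4² - 4 (exclude diagonal)
`n_items` takes the values: 0 → 1 → 2 → 3 → 4 → 5 → 6 → 7 → 8 → 9 → 10 → 11 → 12

Answer: 12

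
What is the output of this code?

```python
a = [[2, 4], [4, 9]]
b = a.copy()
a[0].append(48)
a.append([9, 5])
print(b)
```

Key concept: shallow copy with nested lists.
Step by step:
`a = [[2, 4], [4, 9]]` → a = [[2, 4], [4, 9]]
`b = a.copy()` → b = [[2, 4], [4, 9]]
`a[0].append(48)` → a = [[2, 4, 48], [4, 9]]; b = [[2, 4, 48], [4, 9]]
`a.append([9, 5])` → a = [[2, 4, 48], [4, 9], [9, 5]]
`print(b)` → prints [[2, 4, 48], [4, 9]]

Answer: [[2, 4, 48], [4, 9]]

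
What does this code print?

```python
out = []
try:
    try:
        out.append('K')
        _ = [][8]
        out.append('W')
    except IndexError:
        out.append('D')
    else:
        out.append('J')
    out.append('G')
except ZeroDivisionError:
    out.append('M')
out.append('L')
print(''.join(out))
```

Execution trace: 'K' (inner try body) → 'D' (inner except IndexError) → 'G' (try body, no exception) → 'L' (after the try/except). Output: KDGL

Answer: KDGL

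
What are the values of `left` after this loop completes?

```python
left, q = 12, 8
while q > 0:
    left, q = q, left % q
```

GCD of 12 and 8
`left` takes the values: 12 → 8 → 4

Answer: 4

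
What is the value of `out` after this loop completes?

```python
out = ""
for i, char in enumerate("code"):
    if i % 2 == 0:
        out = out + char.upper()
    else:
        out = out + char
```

Uppercase even positions in 'code'
`out` takes the values: "" → "C" → "Co" → "CoD" → "CoDe"

Answer: "CoDe"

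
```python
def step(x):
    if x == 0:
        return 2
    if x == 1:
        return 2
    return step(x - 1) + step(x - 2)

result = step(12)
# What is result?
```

Build up from base cases: step(0)=2, step(1)=2, step(2)=4, step(3)=6, step(4)=10, step(5)=16, step(6)=26, ..., step(12)=466

Answer: 466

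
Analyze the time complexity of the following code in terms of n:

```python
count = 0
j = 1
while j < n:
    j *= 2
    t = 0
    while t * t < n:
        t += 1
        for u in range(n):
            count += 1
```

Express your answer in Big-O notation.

Each loop level contributes: log n × √n × n. Multiplying the contributions gives O(n√n log n).

Answer: O(n√n log n)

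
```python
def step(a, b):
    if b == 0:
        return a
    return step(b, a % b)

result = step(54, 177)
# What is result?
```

step(54, 177) -> step(177, 54) -> step(54, 15) -> step(15, 9) -> step(9, 6) -> step(6, 3) -> step(3, 0) -> 3

Answer: 3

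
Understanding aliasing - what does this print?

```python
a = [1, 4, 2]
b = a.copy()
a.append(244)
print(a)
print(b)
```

Key concept: list.copy() creates independent copy.
Step by step:
`a = [1, 4, 2]` → a = [1, 4, 2]
`b = a.copy()` → b = [1, 4, 2]
`a.append(244)` → a = [1, 4, 2, 244]
`print(a)` → prints [1, 4, 2, 244]
`print(b)` → prints [1, 4, 2]

Answer:
[1, 4, 2, 244]
[1, 4, 2]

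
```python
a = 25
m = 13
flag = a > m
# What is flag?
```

Trace:
`a = 25` → a = 25
`m = 13` → m = 13
`flag = a > m` → flag = True
So flag = True

Answer: True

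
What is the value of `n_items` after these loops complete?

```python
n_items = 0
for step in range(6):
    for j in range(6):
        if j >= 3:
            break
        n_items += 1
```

Inner breaks at 3, outer runs 6 times
`n_items` takes the values: 0 → 1 → 2 → 3 → 4 → 5 → 6 → 7 → 8 → 9 → 10 → 11 → 12 → 13 → 14 → 15 → 16 → 17 → 18

Answer: 18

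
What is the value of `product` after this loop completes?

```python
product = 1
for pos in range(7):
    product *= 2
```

2^7 = 128
`product` takes the values: 1 → 2 → 4 → 8 → 16 → 32 → 64 → 128

Answer: 128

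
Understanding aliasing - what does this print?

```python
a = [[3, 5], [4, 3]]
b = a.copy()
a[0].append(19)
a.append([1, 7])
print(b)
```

Key concept: shallow copy with nested lists.
Step by step:
`a = [[3, 5], [4, 3]]` → a = [[3, 5], [4, 3]]
`b = a.copy()` → b = [[3, 5], [4, 3]]
`a[0].append(19)` → a = [[3, 5, 19], [4, 3]]; b = [[3, 5, 19], [4, 3]]
`a.append([1, 7])` → a = [[3, 5, 19], [4, 3], [1, 7]]
`print(b)` → prints [[3, 5, 19], [4, 3]]

Answer: [[3, 5, 19], [4, 3]]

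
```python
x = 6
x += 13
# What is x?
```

Trace:
`x = 6` → x = 6
`x += 13` → x = 19
So x = 19

Answer: 19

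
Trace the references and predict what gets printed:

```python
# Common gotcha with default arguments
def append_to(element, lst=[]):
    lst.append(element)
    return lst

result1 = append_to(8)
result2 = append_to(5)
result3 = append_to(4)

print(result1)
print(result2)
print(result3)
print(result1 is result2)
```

Key concept: mutable default argument gotcha.
Step by step:
`result1 = append_to(8)` → result1 = [8]
`result2 = append_to(5)` → result1 = [8, 5] (same object as result2); result2 = [8, 5] (same object as result1)
`result3 = append_to(4)` → result1 = [8, 5, 4] (same object as result2, result3); result2 = [8, 5, 4] (same object as result1, result3); result3 = [8, 5, 4] (same object as result1, result2)
`print(result1)` → prints [8, 5, 4]
`print(result2)` → prints [8, 5, 4]
`print(result3)` → prints [8, 5, 4]
`print(result1 is result2)` → prints True

Answer:
[8, 5, 4]
[8, 5, 4]
[8, 5, 4]
True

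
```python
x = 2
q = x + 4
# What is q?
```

Trace:
`x = 2` → x = 2
`q = x + 4` → q = 6
So q = 6

Answer: 6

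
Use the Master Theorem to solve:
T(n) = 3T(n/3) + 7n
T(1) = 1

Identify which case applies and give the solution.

a=3, b=3, f(n)=7n. log_3(3) = 1. Since c=1 = 1, Case 2 applies: T(n) = Θ(n^log_b(a) · log n) = O(n log n).

Answer: O(n log n) - Case 2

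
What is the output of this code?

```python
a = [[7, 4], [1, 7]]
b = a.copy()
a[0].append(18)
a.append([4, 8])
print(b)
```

Key concept: shallow copy with nested lists.
Step by step:
`a = [[7, 4], [1, 7]]` → a = [[7, 4], [1, 7]]
`b = a.copy()` → b = [[7, 4], [1, 7]]
`a[0].append(18)` → a = [[7, 4, 18], [1, 7]]; b = [[7, 4, 18], [1, 7]]
`a.append([4, 8])` → a = [[7, 4, 18], [1, 7], [4, 8]]
`print(b)` → prints [[7, 4, 18], [1, 7]]

Answer: [[7, 4, 18], [1, 7]]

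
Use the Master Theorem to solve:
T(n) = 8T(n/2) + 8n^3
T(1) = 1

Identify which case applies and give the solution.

a=8, b=2, f(n)=8n^3. log_2(8) = 3. Since c=3 = 3, Case 2 applies: T(n) = Θ(n^log_b(a) · log n) = O(n^3 log n).

Answer: O(n^3 log n) - Case 2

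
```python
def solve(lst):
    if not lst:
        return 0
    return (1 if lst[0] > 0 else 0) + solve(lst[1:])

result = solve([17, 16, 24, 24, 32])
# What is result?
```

Count of positive elements in [17, 16, 24, 24, 32] = 5

Answer: 5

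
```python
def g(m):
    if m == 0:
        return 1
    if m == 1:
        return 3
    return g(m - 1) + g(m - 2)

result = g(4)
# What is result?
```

Build up from base cases: g(0)=1, g(1)=3, g(2)=4, g(3)=7, g(4)=11

Answer: 11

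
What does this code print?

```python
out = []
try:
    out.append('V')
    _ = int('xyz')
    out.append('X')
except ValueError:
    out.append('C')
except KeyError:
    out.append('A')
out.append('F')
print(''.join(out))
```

Execution trace: 'V' (try body) → 'C' (except ValueError) → 'F' (after the try/except). Output: VCF

Answer: VCF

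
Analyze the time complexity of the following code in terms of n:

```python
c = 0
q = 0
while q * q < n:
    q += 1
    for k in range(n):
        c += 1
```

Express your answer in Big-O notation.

Each loop level contributes: √n × n. Multiplying the contributions gives O(n√n).

Answer: O(n√n)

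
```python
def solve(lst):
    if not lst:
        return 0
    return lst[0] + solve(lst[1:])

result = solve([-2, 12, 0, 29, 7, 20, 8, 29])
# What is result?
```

(-2) + 12 + 0 + 29 + 7 + 20 + 8 + 29 + 0 = 103

Answer: 103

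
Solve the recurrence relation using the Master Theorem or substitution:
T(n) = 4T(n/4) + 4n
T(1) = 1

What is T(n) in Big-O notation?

By Master Theorem: a=4, b=4, f(n)=4n. Since log_4(4) = 1 and f(n) = Θ(n^1), Case 2 applies. T(n) = O(n log n).

Answer: O(n log n)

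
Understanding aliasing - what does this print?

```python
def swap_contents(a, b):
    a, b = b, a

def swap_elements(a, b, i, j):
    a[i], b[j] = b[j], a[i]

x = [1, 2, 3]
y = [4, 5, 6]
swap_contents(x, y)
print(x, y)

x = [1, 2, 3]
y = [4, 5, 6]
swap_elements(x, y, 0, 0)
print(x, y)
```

Key concept: parameter rebinding vs mutation.
Step by step:
`x = [1, 2, 3]` → x = [1, 2, 3]
`y = [4, 5, 6]` → y = [4, 5, 6]
`swap_contents(x, y)` → no visible change to tracked variables
`print(x, y)` → prints [1, 2, 3] [4, 5, 6]
`x = [1, 2, 3]` → x = [1, 2, 3]
`y = [4, 5, 6]` → y = [4, 5, 6]
`swap_elements(x, y, 0, 0)` → x = [4, 2, 3]; y = [1, 5, 6]
`print(x, y)` → prints [4, 2, 3] [1, 5, 6]

Answer:
[1, 2, 3] [4, 5, 6]
[4, 2, 3] [1, 5, 6]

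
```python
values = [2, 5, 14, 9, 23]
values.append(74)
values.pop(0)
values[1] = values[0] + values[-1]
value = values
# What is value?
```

Trace:
`values = [2, 5, 14, 9, 23]` → values = [2, 5, 14, 9, 23]
`values.append(74)` → values = [2, 5, 14, 9, 23, 74]
`values.pop(0)` → values = [5, 14, 9, 23, 74]
`values[1] = values[0] + values[-1]` → values = [5, 79, 9, 23, 74]
`value = values` → value = [5, 79, 9, 23, 74]
So value = [5, 79, 9, 23, 74]

Answer: [5, 79, 9, 23, 74]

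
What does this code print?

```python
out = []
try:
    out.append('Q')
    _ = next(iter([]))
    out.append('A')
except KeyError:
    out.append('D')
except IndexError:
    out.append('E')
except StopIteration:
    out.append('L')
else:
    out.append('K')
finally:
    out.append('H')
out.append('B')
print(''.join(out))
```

Execution trace: 'Q' (try body) → 'L' (except StopIteration) → 'H' (finally) → 'B' (after the try/except). Output: QLHB

Answer: QLHB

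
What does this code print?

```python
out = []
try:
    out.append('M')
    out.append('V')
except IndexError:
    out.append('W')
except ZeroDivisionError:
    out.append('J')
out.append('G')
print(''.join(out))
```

Execution trace: 'M' (try body) → 'V' (try body, no exception) → 'G' (after the try/except). Output: MVG

Answer: MVG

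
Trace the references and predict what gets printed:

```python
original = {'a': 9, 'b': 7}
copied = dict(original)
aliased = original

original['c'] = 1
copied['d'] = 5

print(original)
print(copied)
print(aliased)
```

Key concept: dict() creates copy, assignment creates alias.
Step by step:
`original = {'a': 9, 'b': 7}` → original = {'a': 9, 'b': 7}
`copied = dict(original)` → copied = {'a': 9, 'b': 7}
`aliased = original` → aliased = {'a': 9, 'b': 7} (same object as original)
`original['c'] = 1` → original = {'a': 9, 'b': 7, 'c': 1} (same object as aliased); aliased = {'a': 9, 'b': 7, 'c': 1} (same object as original)
`copied['d'] = 5` → copied = {'a': 9, 'b': 7, 'd': 5}
`print(original)` → prints {'a': 9, 'b': 7, 'c': 1}
`print(copied)` → prints {'a': 9, 'b': 7, 'd': 5}
`print(aliased)` → prints {'a': 9, 'b': 7, 'c': 1}

Answer:
{'a': 9, 'b': 7, 'c': 1}
{'a': 9, 'b': 7, 'd': 5}
{'a': 9, 'b': 7, 'c': 1}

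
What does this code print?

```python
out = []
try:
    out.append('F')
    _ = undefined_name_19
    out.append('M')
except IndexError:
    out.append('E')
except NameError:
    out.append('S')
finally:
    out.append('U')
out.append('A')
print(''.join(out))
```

Execution trace: 'F' (try body) → 'S' (except NameError) → 'U' (finally) → 'A' (after the try/except). Output: FSUA

Answer: FSUA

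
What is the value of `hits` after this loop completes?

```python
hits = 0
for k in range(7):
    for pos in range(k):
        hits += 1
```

Triangle number: 0+1+2+...+6
`hits` takes the values: 0 → 1 → 2 → 3 → 4 → 5 → 6 → 7 → 8 → 9 → 10 → 11 → 12 → 13 → 14 → 15 → 16 → 17 → 18 → 19 → 20 → 21

Answer: 21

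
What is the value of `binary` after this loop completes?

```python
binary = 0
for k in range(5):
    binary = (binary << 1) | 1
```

Build 5 consecutive 1-bits: 0b11111
`binary` takes the values: 0 → 1 → 3 → 7 → 15 → 31

Answer: 31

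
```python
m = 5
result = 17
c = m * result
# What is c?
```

Trace:
`m = 5` → m = 5
`result = 17` → result = 17
`c = m * result` → c = 85
So c = 85

Answer: 85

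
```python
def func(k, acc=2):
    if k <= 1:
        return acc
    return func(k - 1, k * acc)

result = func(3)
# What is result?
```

Accumulator trace (n, acc): (3, 2) -> (2, 6) -> (1, 12) -> return 12

Answer: 12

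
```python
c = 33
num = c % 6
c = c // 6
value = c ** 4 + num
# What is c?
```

Trace:
`c = 33` → c = 33
`num = c % 6` → num = 3
`c = c // 6` → c = 5
`value = c ** 4 + num` → value = 628
So c = 5

Answer: 5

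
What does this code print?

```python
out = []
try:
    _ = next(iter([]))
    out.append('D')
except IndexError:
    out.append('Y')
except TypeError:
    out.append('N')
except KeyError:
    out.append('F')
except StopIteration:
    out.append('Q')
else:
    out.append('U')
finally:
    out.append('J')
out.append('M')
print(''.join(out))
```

Execution trace: 'Q' (except StopIteration) → 'J' (finally) → 'M' (after the try/except). Output: QJM

Answer: QJM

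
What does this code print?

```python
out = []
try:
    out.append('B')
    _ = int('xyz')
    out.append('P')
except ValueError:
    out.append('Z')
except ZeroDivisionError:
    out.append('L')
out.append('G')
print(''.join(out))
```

Execution trace: 'B' (try body) → 'Z' (except ValueError) → 'G' (after the try/except). Output: BZG

Answer: BZG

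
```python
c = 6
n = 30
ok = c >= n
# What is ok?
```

Trace:
`c = 6` → c = 6
`n = 30` → n = 30
`ok = c >= n` → ok = False
So ok = False

Answer: False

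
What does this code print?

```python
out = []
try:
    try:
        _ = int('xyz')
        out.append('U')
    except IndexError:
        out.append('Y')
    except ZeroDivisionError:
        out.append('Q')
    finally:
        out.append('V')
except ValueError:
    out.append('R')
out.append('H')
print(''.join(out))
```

Execution trace: 'V' (inner finally) → 'R' (outer except ValueError) → 'H' (after the try/except). Output: VRH

Answer: VRH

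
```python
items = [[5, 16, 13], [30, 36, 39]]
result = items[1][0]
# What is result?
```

Trace:
`items = [[5, 16, 13], [30, 36, 39]]` → items = [[5, 16, 13], [30, 36, 39]]
`result = items[1][0]` → result = 30
So result = 30

Answer: 30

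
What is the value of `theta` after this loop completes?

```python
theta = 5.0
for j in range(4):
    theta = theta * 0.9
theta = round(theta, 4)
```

Exponential decay: 5.0 * 0.9^4
`theta` takes the values: 5.0 → 4.5 → 4.05 → 3.645 → 3.2805

Answer: 3.2805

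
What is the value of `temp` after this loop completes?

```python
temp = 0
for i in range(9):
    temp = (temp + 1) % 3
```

Increment mod 3, 9 times = 0
`temp` takes the values: 0 → 1 → 2 → 0 → 1 → 2 → 0 → 1 → 2 → 0

Answer: 0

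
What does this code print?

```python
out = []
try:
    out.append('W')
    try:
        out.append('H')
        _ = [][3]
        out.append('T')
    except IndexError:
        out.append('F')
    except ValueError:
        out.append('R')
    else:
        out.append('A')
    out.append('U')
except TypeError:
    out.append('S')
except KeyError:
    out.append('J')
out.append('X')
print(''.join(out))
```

Execution trace: 'W' (try body) → 'H' (inner try body) → 'F' (inner except IndexError) → 'U' (try body, no exception) → 'X' (after the try/except). Output: WHFUX

Answer: WHFUX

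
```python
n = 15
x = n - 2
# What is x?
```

Trace:
`n = 15` → n = 15
`x = n - 2` → x = 13
So x = 13

Answer: 13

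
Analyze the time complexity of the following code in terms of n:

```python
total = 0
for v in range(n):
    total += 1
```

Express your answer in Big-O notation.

Each loop level contributes: n. Multiplying the contributions gives O(n).

Answer: O(n)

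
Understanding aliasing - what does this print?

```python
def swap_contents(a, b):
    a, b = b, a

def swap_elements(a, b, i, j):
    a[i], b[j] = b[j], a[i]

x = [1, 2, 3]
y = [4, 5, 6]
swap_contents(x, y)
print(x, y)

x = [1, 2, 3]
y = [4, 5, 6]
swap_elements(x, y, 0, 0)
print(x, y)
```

Key concept: parameter rebinding vs mutation.
Step by step:
`x = [1, 2, 3]` → x = [1, 2, 3]
`y = [4, 5, 6]` → y = [4, 5, 6]
`swap_contents(x, y)` → no visible change to tracked variables
`print(x, y)` → prints [1, 2, 3] [4, 5, 6]
`x = [1, 2, 3]` → x = [1, 2, 3]
`y = [4, 5, 6]` → y = [4, 5, 6]
`swap_elements(x, y, 0, 0)` → x = [4, 2, 3]; y = [1, 5, 6]
`print(x, y)` → prints [4, 2, 3] [1, 5, 6]

Answer:
[1, 2, 3] [4, 5, 6]
[4, 2, 3] [1, 5, 6]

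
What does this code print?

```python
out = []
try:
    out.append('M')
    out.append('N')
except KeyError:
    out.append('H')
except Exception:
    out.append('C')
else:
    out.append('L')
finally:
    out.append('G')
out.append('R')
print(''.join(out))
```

Execution trace: 'M' (try body) → 'N' (try body, no exception) → 'L' (else) → 'G' (finally) → 'R' (after the try/except). Output: MNLGR

Answer: MNLGR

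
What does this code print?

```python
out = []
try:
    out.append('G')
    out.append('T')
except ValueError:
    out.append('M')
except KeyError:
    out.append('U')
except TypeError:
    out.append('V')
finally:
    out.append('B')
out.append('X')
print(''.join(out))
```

Execution trace: 'G' (try body) → 'T' (try body, no exception) → 'B' (finally) → 'X' (after the try/except). Output: GTBX

Answer: GTBX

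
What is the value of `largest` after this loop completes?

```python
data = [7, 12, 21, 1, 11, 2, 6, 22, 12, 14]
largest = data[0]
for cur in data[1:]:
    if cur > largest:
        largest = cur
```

Maximum of [7, 12, 21, 1, 11, 2, 6, 22, 12, 14]
`largest` takes the values: 7 → 12 → 21 → 22

Answer: 22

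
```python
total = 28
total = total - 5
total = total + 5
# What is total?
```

Trace:
`total = 28` → total = 28
`total = total - 5` → total = 23
`total = total + 5` → total = 28
So total = 28

Answer: 28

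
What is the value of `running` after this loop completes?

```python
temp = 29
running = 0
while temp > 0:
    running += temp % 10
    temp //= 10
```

Sum digits of 29
`running` takes the values: 0 → 9 → 11

Answer: 11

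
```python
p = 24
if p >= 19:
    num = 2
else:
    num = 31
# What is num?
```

Trace:
`p = 24` → p = 24
`if p >= 19: ...` → p >= 19 is True → num = 2
So num = 2

Answer: 2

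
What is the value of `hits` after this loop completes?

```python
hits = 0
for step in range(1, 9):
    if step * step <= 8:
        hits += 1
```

Count numbers where step² ≤ 8
`hits` takes the values: 0 → 1 → 2

Answer: 2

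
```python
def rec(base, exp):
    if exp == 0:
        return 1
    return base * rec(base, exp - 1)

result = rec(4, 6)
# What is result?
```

rec(4, 6) = 4 * 4 * 4 * 4 * 4 * 4 = 4096

Answer: 4096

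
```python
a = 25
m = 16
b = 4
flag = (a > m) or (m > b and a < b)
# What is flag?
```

Trace:
`a = 25` → a = 25
`m = 16` → m = 16
`b = 4` → b = 4
`flag = (a > m) or (m > b and a < b)` → flag = True
So flag = True

Answer: True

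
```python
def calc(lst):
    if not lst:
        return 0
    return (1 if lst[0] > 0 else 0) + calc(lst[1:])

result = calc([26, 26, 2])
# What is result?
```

Count of positive elements in [26, 26, 2] = 3

Answer: 3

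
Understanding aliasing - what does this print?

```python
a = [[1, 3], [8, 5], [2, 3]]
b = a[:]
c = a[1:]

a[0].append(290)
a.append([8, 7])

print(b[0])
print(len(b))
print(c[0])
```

Key concept: slice with nested mutation.
Step by step:
`a = [[1, 3], [8, 5], [2, 3]]` → a = [[1, 3], [8, 5], [2, 3]]
`b = a[:]` → b = [[1, 3], [8, 5], [2, 3]]
`c = a[1:]` → c = [[8, 5], [2, 3]]
`a[0].append(290)` → a = [[1, 3, 290], [8, 5], [2, 3]]; b = [[1, 3, 290], [8, 5], [2, 3]]
`a.append([8, 7])` → a = [[1, 3, 290], [8, 5], [2, 3], [8, 7]]
`print(b[0])` → prints [1, 3, 290]
`print(len(b))` → prints 3
`print(c[0])` → prints [8, 5]

Answer:
[1, 3, 290]
3
[8, 5]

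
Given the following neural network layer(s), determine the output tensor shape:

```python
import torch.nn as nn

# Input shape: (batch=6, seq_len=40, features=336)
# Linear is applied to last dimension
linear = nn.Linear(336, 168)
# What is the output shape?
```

Input: (6, 40, 336) -> Output: (6, 40, 168)

Answer: (6, 40, 168)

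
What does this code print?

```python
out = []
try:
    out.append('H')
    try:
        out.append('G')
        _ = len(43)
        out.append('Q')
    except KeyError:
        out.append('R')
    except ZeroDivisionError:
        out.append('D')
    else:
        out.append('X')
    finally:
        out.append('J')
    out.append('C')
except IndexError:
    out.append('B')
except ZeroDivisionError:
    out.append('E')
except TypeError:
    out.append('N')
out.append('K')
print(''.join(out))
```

Execution trace: 'H' (try body) → 'G' (inner try body) → 'J' (inner finally) → 'N' (except TypeError) → 'K' (after the try/except). Output: HGJNK

Answer: HGJNK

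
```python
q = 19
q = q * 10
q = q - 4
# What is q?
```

Trace:
`q = 19` → q = 19
`q = q * 10` → q = 190
`q = q - 4` → q = 186
So q = 186

Answer: 186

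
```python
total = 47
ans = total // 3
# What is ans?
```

Trace:
`total = 47` → total = 47
`ans = total // 3` → ans = 15
So ans = 15

Answer: 15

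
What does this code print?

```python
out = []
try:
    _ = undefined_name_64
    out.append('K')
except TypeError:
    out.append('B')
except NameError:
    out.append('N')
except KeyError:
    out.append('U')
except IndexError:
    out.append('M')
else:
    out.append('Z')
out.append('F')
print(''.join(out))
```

Execution trace: 'N' (except NameError) → 'F' (after the try/except). Output: NF

Answer: NF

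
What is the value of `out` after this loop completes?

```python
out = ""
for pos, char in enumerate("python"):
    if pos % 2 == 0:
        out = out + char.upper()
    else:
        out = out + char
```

Uppercase even positions in 'python'
`out` takes the values: "" → "P" → "Py" → "PyT" → "PyTh" → "PyThO" → "PyThOn"

Answer: "PyThOn"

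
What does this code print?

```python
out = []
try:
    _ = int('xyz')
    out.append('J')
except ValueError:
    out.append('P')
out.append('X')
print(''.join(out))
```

Execution trace: 'P' (except ValueError) → 'X' (after the try/except). Output: PX

Answer: PX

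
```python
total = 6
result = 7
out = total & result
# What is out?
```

Trace:
`total = 6` → total = 6
`result = 7` → result = 7
`out = total & result` → out = 6
So out = 6

Answer: 6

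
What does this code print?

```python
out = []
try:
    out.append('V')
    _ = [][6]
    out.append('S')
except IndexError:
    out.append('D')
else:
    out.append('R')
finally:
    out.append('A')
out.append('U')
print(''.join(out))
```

Execution trace: 'V' (try body) → 'D' (except IndexError) → 'A' (finally) → 'U' (after the try/except). Output: VDAU

Answer: VDAU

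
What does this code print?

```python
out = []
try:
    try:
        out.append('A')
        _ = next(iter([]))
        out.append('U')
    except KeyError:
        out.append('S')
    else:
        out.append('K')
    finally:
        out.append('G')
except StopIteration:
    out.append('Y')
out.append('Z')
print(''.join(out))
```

Execution trace: 'A' (try body) → 'G' (finally) → 'Y' (outer except StopIteration) → 'Z' (after the try/except). Output: AGYZ

Answer: AGYZ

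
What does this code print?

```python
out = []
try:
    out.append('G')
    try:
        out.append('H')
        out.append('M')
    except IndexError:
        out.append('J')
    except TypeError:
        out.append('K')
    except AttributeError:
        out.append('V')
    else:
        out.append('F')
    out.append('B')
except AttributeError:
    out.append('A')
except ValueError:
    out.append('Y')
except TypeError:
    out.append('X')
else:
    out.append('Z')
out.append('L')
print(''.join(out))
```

Execution trace: 'G' (try body) → 'H' (inner try body) → 'M' (inner try body, no exception) → 'F' (inner else) → 'B' (try body, no exception) → 'Z' (else) → 'L' (after the try/except). Output: GHMFBZL

Answer: GHMFBZL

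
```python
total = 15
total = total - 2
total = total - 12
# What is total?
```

Trace:
`total = 15` → total = 15
`total = total - 2` → total = 13
`total = total - 12` → total = 1
So total = 1

Answer: 1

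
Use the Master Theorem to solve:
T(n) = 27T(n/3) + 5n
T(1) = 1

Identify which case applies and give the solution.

a=27, b=3, f(n)=5n. log_3(27) = 3. Since c=1 < 3, Case 1 applies: T(n) = Θ(n^log_b(a)) = O(n^3).

Answer: O(n^3) - Case 1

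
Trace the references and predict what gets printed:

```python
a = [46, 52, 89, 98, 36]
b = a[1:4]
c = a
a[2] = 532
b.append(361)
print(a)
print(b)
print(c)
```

Key concept: slice vs alias.
Step by step:
`a = [46, 52, 89, 98, 36]` → a = [46, 52, 89, 98, 36]
`b = a[1:4]` → b = [52, 89, 98]
`c = a` → c = [46, 52, 89, 98, 36] (same object as a)
`a[2] = 532` → a = [46, 52, 532, 98, 36] (same object as c); c = [46, 52, 532, 98, 36] (same object as a)
`b.append(361)` → b = [52, 89, 98, 361]
`print(a)` → prints [46, 52, 532, 98, 36]
`print(b)` → prints [52, 89, 98, 361]
`print(c)` → prints [46, 52, 532, 98, 36]

Answer:
[46, 52, 532, 98, 36]
[52, 89, 98, 361]
[46, 52, 532, 98, 36]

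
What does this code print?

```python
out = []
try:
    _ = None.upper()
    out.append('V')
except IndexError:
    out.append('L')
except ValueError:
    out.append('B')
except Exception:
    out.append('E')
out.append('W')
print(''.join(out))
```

Execution trace: 'E' (except Exception) → 'W' (after the try/except). Output: EW

Answer: EW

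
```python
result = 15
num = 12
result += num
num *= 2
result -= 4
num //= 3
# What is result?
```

Trace:
`result = 15` → result = 15
`num = 12` → num = 12
`result += num` → result = 27
`num *= 2` → num = 24
`result -= 4` → result = 23
`num //= 3` → num = 8
So result = 23

Answer: 23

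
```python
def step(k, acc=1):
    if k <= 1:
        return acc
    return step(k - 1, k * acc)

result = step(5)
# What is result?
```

Accumulator trace (n, acc): (5, 1) -> (4, 5) -> (3, 20) -> (2, 60) -> (1, 120) -> return 120

Answer: 120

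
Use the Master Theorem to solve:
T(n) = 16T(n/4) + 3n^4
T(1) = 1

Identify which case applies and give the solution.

a=16, b=4, f(n)=3n^4. log_4(16) = 2. Since c=4 > 2 and the regularity condition holds (16(n/4)^4 = (16/4^4)n^4 with 16/4^4 < 1), Case 3 applies: T(n) = Θ(f(n)) = O(n^4).

Answer: O(n^4) - Case 3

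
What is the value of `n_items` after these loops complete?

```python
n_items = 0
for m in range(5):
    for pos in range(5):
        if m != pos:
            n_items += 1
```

5² - 5 (exclude diagonal)
`n_items` takes the values: 0 → 1 → 2 → 3 → 4 → 5 → 6 → 7 → 8 → 9 → 10 → 11 → 12 → 13 → 14 → 15 → 16 → 17 → 18 → 19 → 20

Answer: 20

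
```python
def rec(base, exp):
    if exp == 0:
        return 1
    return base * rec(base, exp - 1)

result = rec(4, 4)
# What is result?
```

rec(4, 4) = 4 * 4 * 4 * 4 = 256

Answer: 256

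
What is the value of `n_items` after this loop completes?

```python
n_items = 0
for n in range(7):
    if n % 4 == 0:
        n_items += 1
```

Count numbers divisible by 4 in range(7)
`n_items` takes the values: 0 → 1 → 2

Answer: 2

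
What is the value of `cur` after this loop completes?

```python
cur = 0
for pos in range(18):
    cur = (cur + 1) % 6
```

Increment mod 6, 18 times = 0
`cur` takes the values: 0 → 1 → 2 → 3 → 4 → 5 → 0 → 1 → 2 → 3 → 4 → 5 → 0 → 1 → 2 → 3 → 4 → 5 → 0

Answer: 0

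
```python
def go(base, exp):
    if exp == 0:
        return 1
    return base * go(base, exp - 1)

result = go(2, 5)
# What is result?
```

go(2, 5) = 2 * 2 * 2 * 2 * 2 = 32

Answer: 32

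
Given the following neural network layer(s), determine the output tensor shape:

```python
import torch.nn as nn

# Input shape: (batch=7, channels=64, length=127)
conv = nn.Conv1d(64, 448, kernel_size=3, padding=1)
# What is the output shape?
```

Input: (7, 64, 127) -> Output: (7, 448, 127)

Answer: (7, 448, 127)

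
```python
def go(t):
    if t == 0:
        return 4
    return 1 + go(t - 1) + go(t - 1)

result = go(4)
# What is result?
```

go(t) = 1 + 2·go(t-1), go(0)=4. Closed form: (4+1)·2^4 - 1 = 79.

Answer: 79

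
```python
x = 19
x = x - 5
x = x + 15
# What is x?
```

Trace:
`x = 19` → x = 19
`x = x - 5` → x = 14
`x = x + 15` → x = 29
So x = 29

Answer: 29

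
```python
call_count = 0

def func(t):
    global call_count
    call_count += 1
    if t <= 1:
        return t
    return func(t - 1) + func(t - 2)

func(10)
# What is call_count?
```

Calls(t) = 1 + Calls(t-1) + Calls(t-2); Calls(0)=Calls(1)=1. For t=10 this gives 177.

Answer: 177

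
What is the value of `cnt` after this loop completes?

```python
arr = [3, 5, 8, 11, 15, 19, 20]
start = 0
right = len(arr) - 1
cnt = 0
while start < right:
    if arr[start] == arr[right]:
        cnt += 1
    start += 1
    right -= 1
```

Count matching pairs from ends
`cnt` takes the values: 0

Answer: 0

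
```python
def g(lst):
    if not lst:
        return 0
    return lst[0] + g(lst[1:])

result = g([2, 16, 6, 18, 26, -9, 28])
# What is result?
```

2 + 16 + 6 + 18 + 26 + (-9) + 28 + 0 = 87

Answer: 87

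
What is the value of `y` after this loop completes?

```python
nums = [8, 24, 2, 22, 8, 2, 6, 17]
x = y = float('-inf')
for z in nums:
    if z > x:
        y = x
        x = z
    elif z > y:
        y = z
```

Second largest (with repeats) in [8, 24, 2, 22, 8, 2, 6, 17]
`y` takes the values: -inf → 8 → 22

Answer: 22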